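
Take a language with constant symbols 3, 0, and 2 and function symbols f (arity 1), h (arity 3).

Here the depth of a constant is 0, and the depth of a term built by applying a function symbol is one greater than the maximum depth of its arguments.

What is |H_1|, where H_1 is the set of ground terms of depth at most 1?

Let N_k count ground terms of depth at most k. Each non-constant term of depth ≤ k is some function symbol applied to depth-≤(k−1) arguments, giving N_k = 3 + N_{k-1} + N_{k-1}^3.
N_0 = 3
N_1 = 3 + 3 + 3^3 = 33

33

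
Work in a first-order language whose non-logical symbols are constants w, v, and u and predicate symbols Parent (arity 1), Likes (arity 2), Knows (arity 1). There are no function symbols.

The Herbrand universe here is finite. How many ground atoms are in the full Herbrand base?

15

With no function symbols, the Herbrand universe is just the 3 constants.
Ground atoms per predicate: Parent: 3, Likes: 3^2 = 9, Knows: 3.
Herbrand base size = 3 + 9 + 3 = 15.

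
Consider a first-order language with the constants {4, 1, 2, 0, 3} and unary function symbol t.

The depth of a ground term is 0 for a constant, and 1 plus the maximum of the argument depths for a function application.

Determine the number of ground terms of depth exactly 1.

5

Write N_k for the number of ground terms of depth ≤ k. A term of depth ≤ k is either a constant or a function symbol applied to arguments of depth ≤ k−1, so N_k = 5 + N_{k-1}.
N_0 = 5
N_1 = 5 + 5 = 10
Terms of depth exactly 1: N_1 − N_0 = 10 − 5 = 5.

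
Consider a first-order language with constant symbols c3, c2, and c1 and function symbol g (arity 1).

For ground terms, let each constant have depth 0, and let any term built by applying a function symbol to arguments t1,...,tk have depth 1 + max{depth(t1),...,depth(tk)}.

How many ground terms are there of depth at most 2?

9

Count level by level. With function symbols g/1, the terms of depth ≤ k are the 3 constants together with each function applied to depth-≤(k−1) tuples, so N_k = 3 + N_{k-1}.
N_0 = 3
N_1 = 3 + 3 = 6
N_2 = 3 + 6 = 9
Explicitly: c3, c2, c1, g(c3), g(c2), g(c1), g(g(c3)), g(g(c2)), g(g(c1)).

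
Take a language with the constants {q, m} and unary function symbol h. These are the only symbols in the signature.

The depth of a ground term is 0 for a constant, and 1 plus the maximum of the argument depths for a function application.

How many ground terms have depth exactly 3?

Write N_k for the number of ground terms of depth ≤ k. A term of depth ≤ k is either a constant or a function symbol applied to arguments of depth ≤ k−1, so N_k = 2 + N_{k-1}.
N_0 = 2
N_1 = 2 + 2 = 4
N_2 = 2 + 4 = 6
N_3 = 2 + 6 = 8
Terms of depth exactly 3: N_3 − N_2 = 8 − 6 = 2.

2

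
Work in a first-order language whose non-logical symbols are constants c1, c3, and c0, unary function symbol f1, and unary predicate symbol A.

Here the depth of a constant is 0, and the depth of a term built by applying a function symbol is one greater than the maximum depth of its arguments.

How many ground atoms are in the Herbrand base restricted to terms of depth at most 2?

9

First count ground terms of depth ≤ 2.
Let N_k = |{terms of depth ≤ k}|. Then N_0 = 3 and N_k = 3 + N_{k-1} for k ≥ 1 (one summand per function symbol, arity giving the exponent).
N_0 = 3
N_1 = 3 + 3 = 6
N_2 = 3 + 6 = 9
Explicitly: c1, c3, c0, f1(c1), f1(c3), f1(c0), f1(f1(c1)), f1(f1(c3)), f1(f1(c0)).
So |H| = 9.
A ground atom is a predicate applied to a tuple of terms from H, so the count is the sum over predicates of |H|^arity:
  A: 9
Total ground atoms: 9.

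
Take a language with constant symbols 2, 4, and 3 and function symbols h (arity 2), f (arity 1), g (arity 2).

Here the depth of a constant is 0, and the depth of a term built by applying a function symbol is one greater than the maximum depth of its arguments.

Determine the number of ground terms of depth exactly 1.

If N_k denotes the number of depth-≤k ground terms, the 3 constants give N_0 = 3, and each function symbol of arity r contributes N_{k-1}^r new terms at level k: N_k = 3 + N_{k-1}^2 + N_{k-1} + N_{k-1}^2.
N_0 = 3
N_1 = 3 + 3^2 + 3 + 3^2 = 24
Terms of depth exactly 1: N_1 − N_0 = 24 − 3 = 21.

21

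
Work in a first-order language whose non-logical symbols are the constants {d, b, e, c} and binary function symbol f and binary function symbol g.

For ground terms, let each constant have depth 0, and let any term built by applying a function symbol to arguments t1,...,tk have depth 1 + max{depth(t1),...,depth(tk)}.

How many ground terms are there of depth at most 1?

36

Let N_k = |{terms of depth ≤ k}|. Then N_0 = 4 and N_k = 4 + N_{k-1}^2 + N_{k-1}^2 for k ≥ 1 (one summand per function symbol, arity giving the exponent).
N_0 = 4
N_1 = 4 + 4^2 + 4^2 = 36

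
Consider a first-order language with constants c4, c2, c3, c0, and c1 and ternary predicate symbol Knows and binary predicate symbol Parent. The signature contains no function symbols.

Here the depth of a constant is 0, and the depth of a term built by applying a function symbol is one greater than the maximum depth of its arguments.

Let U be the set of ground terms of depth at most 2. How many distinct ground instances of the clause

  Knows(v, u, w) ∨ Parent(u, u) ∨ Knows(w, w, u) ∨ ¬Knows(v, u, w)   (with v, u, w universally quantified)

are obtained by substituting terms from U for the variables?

125

Ground terms of depth ≤ 2:
  With no function symbols every ground term is a constant, so there are exactly 5 ground terms at every depth bound.
  N_0 = 5
  N_1 = 5
  N_2 = 5
  Explicitly: c4, c2, c3, c0, c1.
So there are 5 ground terms available for substitution.
The body mentions every one of the 3 quantified variables; since ground terms form a free algebra, no two substitutions collapse to the same formula.
Number of ground instances = 5^3 = 125.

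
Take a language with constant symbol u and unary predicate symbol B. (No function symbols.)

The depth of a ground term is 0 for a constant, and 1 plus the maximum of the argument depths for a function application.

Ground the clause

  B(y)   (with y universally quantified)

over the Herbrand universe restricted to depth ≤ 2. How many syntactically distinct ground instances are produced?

1

Ground terms of depth ≤ 2:
  With no function symbols every ground term is a constant, so there is exactly 1 ground term at every depth bound.
  N_0 = 1
  N_1 = 1
  N_2 = 1
  Explicitly: u.
So there is exactly 1 ground term available for substitution.
The variable y ranges independently over the available ground terms, and distinct assignments produce distinct instances.
Number of ground instances = 1.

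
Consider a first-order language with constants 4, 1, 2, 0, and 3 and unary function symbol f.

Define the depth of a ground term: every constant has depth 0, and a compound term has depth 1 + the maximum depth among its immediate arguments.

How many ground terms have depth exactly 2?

If N_k denotes the number of depth-≤k ground terms, the 5 constants give N_0 = 5, and each function symbol of arity r contributes N_{k-1}^r new terms at level k: N_k = 5 + N_{k-1}.
N_0 = 5
N_1 = 5 + 5 = 10
N_2 = 5 + 10 = 15
Terms of depth exactly 2: N_2 − N_1 = 15 − 10 = 5.

5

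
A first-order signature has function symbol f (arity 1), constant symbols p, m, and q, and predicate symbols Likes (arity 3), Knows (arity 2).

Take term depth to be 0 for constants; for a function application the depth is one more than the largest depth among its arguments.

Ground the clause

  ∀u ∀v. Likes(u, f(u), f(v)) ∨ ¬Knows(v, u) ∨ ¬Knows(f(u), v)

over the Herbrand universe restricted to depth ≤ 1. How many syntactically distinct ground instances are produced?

36

Ground terms of depth ≤ 1:
  Let N_k = |{terms of depth ≤ k}|. Then N_0 = 3 and N_k = 3 + N_{k-1} for k ≥ 1 (one summand per function symbol, arity giving the exponent).
  N_0 = 3
  N_1 = 3 + 3 = 6
  Explicitly: p, m, q, f(p), f(m), f(q).
So there are 6 ground terms available for substitution.
There are 2 variables to instantiate (u, v), each occurring in at least one literal, so different choices give different ground instances.
Number of ground instances = 6^2 = 36.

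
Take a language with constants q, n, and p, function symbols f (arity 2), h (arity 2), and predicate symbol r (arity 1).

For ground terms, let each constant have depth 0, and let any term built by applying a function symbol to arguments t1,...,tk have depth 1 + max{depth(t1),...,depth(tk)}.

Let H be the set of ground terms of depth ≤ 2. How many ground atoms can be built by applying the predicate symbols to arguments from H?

First count ground terms of depth ≤ 2.
Let N_k = |{terms of depth ≤ k}|. Then N_0 = 3 and N_k = 3 + N_{k-1}^2 + N_{k-1}^2 for k ≥ 1 (one summand per function symbol, arity giving the exponent).
N_0 = 3
N_1 = 3 + 3^2 + 3^2 = 21
N_2 = 3 + 21^2 + 21^2 = 885
So |H| = 885.
Ground atoms are formed by filling each argument slot of a predicate with a term from H, so an r-ary predicate gives |H|^r atoms:
  r: 885
Total ground atoms: 885.

885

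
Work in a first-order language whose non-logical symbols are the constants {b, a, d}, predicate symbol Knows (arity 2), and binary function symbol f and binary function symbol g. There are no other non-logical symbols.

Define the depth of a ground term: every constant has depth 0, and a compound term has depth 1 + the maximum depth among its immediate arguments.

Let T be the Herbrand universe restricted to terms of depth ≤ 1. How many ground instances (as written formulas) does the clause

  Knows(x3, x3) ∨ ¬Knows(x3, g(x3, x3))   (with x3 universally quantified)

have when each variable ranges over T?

21

Ground terms of depth ≤ 1:
  Let N_k = |{terms of depth ≤ k}|. Then N_0 = 3 and N_k = 3 + N_{k-1}^2 + N_{k-1}^2 for k ≥ 1 (one summand per function symbol, arity giving the exponent).
  N_0 = 3
  N_1 = 3 + 3^2 + 3^2 = 21
So there are 21 ground terms available for substitution.
There is 1 variable to instantiate (x3),  occurring in at least one literal, so different choices give different ground instances.
Number of ground instances = 21.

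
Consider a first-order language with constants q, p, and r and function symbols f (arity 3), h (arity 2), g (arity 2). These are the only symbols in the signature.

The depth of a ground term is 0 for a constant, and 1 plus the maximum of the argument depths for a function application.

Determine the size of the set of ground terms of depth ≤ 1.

48

Let N_k count ground terms of depth at most k. Each non-constant term of depth ≤ k is some function symbol applied to depth-≤(k−1) arguments, giving N_k = 3 + N_{k-1}^3 + N_{k-1}^2 + N_{k-1}^2.
N_0 = 3
N_1 = 3 + 3^3 + 3^2 + 3^2 = 48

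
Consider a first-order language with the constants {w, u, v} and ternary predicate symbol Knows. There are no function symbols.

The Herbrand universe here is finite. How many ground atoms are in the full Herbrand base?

With no function symbols, the Herbrand universe is just the 3 constants.
Ground atoms per predicate: Knows: 3^3 = 27.
Herbrand base size = 27 = 27.

27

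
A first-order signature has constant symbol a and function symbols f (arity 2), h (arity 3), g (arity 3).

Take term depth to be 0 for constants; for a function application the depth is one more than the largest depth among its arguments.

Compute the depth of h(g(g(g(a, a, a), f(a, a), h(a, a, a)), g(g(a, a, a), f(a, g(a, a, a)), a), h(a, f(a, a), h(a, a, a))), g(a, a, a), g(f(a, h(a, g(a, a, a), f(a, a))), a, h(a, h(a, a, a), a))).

depth(g(a, a, a)) = 1 + max(0, 0, 0) = 1
depth(f(a, a)) = 1 + max(0, 0) = 1
depth(h(a, a, a)) = 1 + max(0, 0, 0) = 1
depth(g(g(a, a, a), f(a, a), h(a, a, a))) = 1 + max(1, 1, 1) = 2
depth(f(a, g(a, a, a))) = 1 + max(0, 1) = 2
depth(g(g(a, a, a), f(a, g(a, a, a)), a)) = 1 + max(1, 2, 0) = 3
depth(h(a, f(a, a), h(a, a, a))) = 1 + max(0, 1, 1) = 2
depth(g(g(g(a, a, a), f(a, a), h(a, a, a)), g(g(a, a, a), f(a, g(a, a, a)), a), h(a, f(a, a), h(a, a, a)))) = 1 + max(2, 3, 2) = 4
depth(h(a, g(a, a, a), f(a, a))) = 1 + max(0, 1, 1) = 2
depth(f(a, h(a, g(a, a, a), f(a, a)))) = 1 + max(0, 2) = 3
depth(h(a, h(a, a, a), a)) = 1 + max(0, 1, 0) = 2
depth(g(f(a, h(a, g(a, a, a), f(a, a))), a, h(a, h(a, a, a), a))) = 1 + max(3, 0, 2) = 4
depth(h(g(g(g(a, a, a), f(a, a), h(a, a, a)), g(g(a, a, a), f(a, g(a, a, a)), a), h(a, f(a, a), h(a, a, a))), g(a, a, a), g(f(a, h(a, g(a, a, a), f(a, a))), a, h(a, h(a, a, a), a)))) = 1 + max(4, 1, 4) = 5

5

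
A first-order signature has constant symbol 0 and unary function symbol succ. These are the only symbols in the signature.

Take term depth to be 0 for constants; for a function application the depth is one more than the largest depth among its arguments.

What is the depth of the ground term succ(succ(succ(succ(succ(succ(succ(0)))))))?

depth(succ(0)) = 1 + depth(0) = 1 + 0 = 1
depth(succ(succ(0))) = 1 + depth(succ(0)) = 1 + 1 = 2
depth(succ(succ(succ(0)))) = 1 + depth(succ(succ(0))) = 1 + 2 = 3
depth(succ(succ(succ(succ(0))))) = 1 + depth(succ(succ(succ(0)))) = 1 + 3 = 4
depth(succ(succ(succ(succ(succ(0)))))) = 1 + depth(succ(succ(succ(succ(0))))) = 1 + 4 = 5
depth(succ(succ(succ(succ(succ(succ(0))))))) = 1 + depth(succ(succ(succ(succ(succ(0)))))) = 1 + 5 = 6
depth(succ(succ(succ(succ(succ(succ(succ(0)))))))) = 1 + depth(succ(succ(succ(succ(succ(succ(0))))))) = 1 + 6 = 7

7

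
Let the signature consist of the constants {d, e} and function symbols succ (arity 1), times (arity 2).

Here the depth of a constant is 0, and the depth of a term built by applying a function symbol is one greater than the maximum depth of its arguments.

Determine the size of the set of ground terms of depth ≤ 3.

5552

If N_k denotes the number of depth-≤k ground terms, the 2 constants give N_0 = 2, and each function symbol of arity r contributes N_{k-1}^r new terms at level k: N_k = 2 + N_{k-1} + N_{k-1}^2.
N_0 = 2
N_1 = 2 + 2 + 2^2 = 8
N_2 = 2 + 8 + 8^2 = 74
N_3 = 2 + 74 + 74^2 = 5552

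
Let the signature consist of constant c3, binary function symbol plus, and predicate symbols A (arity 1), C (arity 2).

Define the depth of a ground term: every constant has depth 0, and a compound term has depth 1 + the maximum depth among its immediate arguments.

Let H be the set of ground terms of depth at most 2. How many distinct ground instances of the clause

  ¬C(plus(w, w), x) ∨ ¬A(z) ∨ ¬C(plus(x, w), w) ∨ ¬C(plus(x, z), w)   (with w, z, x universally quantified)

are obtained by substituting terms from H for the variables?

125

Ground terms of depth ≤ 2:
  Let N_k = |{terms of depth ≤ k}|. Then N_0 = 1 and N_k = 1 + N_{k-1}^2 for k ≥ 1 (one summand per function symbol, arity giving the exponent).
  N_0 = 1
  N_1 = 1 + 1^2 = 2
  N_2 = 1 + 2^2 = 5
  Explicitly: c3, plus(c3, c3), plus(c3, plus(c3, c3)), plus(plus(c3, c3), c3), plus(plus(c3, c3), plus(c3, c3)).
So there are 5 ground terms available for substitution.
There are 3 variables to instantiate (w, z, x), each occurring in at least one literal, so different choices give different ground instances.
Number of ground instances = 5^3 = 125.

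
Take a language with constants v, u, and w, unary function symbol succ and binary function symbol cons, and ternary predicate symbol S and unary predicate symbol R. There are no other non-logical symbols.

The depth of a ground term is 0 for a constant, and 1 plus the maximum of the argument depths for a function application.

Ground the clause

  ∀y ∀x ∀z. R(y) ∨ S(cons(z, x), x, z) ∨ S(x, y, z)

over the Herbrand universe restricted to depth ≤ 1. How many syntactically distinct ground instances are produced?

Ground terms of depth ≤ 1:
  If N_k denotes the number of depth-≤k ground terms, the 3 constants give N_0 = 3, and each function symbol of arity r contributes N_{k-1}^r new terms at level k: N_k = 3 + N_{k-1} + N_{k-1}^2.
  N_0 = 3
  N_1 = 3 + 3 + 3^2 = 15
So there are 15 ground terms available for substitution.
The body mentions every one of the 3 quantified variables; since ground terms form a free algebra, no two substitutions collapse to the same formula.
Number of ground instances = 15^3 = 3375.

3375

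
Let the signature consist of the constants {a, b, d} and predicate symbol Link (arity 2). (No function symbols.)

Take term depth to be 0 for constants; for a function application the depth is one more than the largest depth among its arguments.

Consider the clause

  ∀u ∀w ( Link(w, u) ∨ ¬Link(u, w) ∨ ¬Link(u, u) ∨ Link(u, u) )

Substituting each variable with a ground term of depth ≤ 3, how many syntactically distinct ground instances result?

Ground terms of depth ≤ 3:
  With no function symbols every ground term is a constant, so there are exactly 3 ground terms at every depth bound.
  N_0 = 3
  N_1 = 3
  N_2 = 3
  N_3 = 3
So there are 3 ground terms available for substitution.
The body mentions every one of the 2 quantified variables; since ground terms form a free algebra, no two substitutions collapse to the same formula.
Number of ground instances = 3^2 = 9.

9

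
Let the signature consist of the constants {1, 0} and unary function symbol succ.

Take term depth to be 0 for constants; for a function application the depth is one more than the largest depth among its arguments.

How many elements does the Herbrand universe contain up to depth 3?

If N_k denotes the number of depth-≤k ground terms, the 2 constants give N_0 = 2, and each function symbol of arity r contributes N_{k-1}^r new terms at level k: N_k = 2 + N_{k-1}.
N_0 = 2
N_1 = 2 + 2 = 4
N_2 = 2 + 4 = 6
N_3 = 2 + 6 = 8
Explicitly: 1, 0, succ(1), succ(0), succ(succ(1)), succ(succ(0)), succ(succ(succ(1))), succ(succ(succ(0))).

8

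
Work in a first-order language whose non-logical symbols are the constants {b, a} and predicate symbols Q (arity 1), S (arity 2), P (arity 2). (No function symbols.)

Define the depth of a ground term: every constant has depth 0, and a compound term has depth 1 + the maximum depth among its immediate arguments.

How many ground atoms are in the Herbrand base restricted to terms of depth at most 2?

10

First count ground terms of depth ≤ 2.
With no function symbols every ground term is a constant, so there are exactly 2 ground terms at every depth bound.
N_0 = 2
N_1 = 2
N_2 = 2
Explicitly: b, a.
So |H| = 2.
A ground atom is a predicate applied to a tuple of terms from H, so the count is the sum over predicates of |H|^arity:
  Q: 2;  S: 2^2 = 4;  P: 2^2 = 4
Total ground atoms: 2 + 4 + 4 = 10.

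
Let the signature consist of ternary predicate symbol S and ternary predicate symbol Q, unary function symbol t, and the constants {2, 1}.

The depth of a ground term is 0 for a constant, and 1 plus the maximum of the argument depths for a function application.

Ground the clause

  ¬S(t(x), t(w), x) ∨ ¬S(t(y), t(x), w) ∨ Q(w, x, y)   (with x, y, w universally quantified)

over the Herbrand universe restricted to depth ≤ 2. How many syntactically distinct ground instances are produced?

216

Ground terms of depth ≤ 2:
  Count level by level. With function symbols t/1, the terms of depth ≤ k are the 2 constants together with each function applied to depth-≤(k−1) tuples, so N_k = 2 + N_{k-1}.
  N_0 = 2
  N_1 = 2 + 2 = 4
  N_2 = 2 + 4 = 6
So there are 6 ground terms available for substitution.
The body mentions every one of the 3 quantified variables; since ground terms form a free algebra, no two substitutions collapse to the same formula.
Number of ground instances = 6^3 = 216.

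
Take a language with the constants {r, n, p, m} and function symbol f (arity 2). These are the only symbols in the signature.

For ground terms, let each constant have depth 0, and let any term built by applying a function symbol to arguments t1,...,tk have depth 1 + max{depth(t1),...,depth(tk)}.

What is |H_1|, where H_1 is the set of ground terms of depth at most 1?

20

Write N_k for the number of ground terms of depth ≤ k. A term of depth ≤ k is either a constant or a function symbol applied to arguments of depth ≤ k−1, so N_k = 4 + N_{k-1}^2.
N_0 = 4
N_1 = 4 + 4^2 = 20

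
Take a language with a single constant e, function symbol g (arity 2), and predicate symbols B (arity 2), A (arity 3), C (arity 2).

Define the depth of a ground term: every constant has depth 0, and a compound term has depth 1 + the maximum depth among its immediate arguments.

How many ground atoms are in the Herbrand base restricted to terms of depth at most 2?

First count ground terms of depth ≤ 2.
Count level by level. With function symbols g/2, the terms of depth ≤ k are the 1 constant together with each function applied to depth-≤(k−1) tuples, so N_k = 1 + N_{k-1}^2.
N_0 = 1
N_1 = 1 + 1^2 = 2
N_2 = 1 + 2^2 = 5
So |H| = 5.
Ground atoms are formed by filling each argument slot of a predicate with a term from H, so an r-ary predicate gives |H|^r atoms:
  B: 5^2 = 25;  A: 5^3 = 125;  C: 5^2 = 25
Total ground atoms: 25 + 125 + 25 = 175.

175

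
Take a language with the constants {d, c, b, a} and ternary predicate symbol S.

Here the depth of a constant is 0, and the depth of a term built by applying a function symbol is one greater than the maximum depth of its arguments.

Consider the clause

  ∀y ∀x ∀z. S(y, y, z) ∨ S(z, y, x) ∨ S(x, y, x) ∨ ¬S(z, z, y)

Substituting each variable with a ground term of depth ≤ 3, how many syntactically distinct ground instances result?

64

Ground terms of depth ≤ 3:
  With no function symbols every ground term is a constant, so there are exactly 4 ground terms at every depth bound.
  N_0 = 4
  N_1 = 4
  N_2 = 4
  N_3 = 4
  Explicitly: d, c, b, a.
So there are 4 ground terms available for substitution.
Each of y, x, z ranges independently over the available ground terms, and distinct assignments produce distinct instances.
Number of ground instances = 4^3 = 64.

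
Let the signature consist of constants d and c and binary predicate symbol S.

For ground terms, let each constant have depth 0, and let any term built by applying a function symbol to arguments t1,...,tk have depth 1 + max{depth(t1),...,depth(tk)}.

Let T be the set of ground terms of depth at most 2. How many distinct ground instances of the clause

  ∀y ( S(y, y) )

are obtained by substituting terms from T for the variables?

2

Ground terms of depth ≤ 2:
  With no function symbols every ground term is a constant, so there are exactly 2 ground terms at every depth bound.
  N_0 = 2
  N_1 = 2
  N_2 = 2
  Explicitly: d, c.
So there are 2 ground terms available for substitution.
The variable y ranges independently over the available ground terms, and distinct assignments produce distinct instances.
Number of ground instances = 2.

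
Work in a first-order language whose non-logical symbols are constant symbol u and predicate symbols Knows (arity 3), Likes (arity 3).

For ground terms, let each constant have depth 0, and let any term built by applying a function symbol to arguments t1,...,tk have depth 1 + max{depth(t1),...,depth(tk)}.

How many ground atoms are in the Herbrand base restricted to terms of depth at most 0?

First count ground terms of depth ≤ 0.
With no function symbols every ground term is a constant, so there is exactly 1 ground term at every depth bound.
N_0 = 1
Explicitly: u.
So |H| = 1.
Each predicate of arity r yields |H|^r ground atoms (one per choice of an r-tuple from H):
  Knows: 1^3 = 1;  Likes: 1^3 = 1
Total ground atoms: 1 + 1 = 2.

2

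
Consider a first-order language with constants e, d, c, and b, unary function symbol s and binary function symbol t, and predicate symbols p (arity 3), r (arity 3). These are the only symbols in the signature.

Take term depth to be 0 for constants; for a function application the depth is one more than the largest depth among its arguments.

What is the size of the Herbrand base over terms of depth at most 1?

First count ground terms of depth ≤ 1.
Let N_k = |{terms of depth ≤ k}|. Then N_0 = 4 and N_k = 4 + N_{k-1} + N_{k-1}^2 for k ≥ 1 (one summand per function symbol, arity giving the exponent).
N_0 = 4
N_1 = 4 + 4 + 4^2 = 24
So |H| = 24.
For each predicate symbol, the number of ground atoms is |H| raised to its arity; summing:
  p: 24^3 = 13824;  r: 24^3 = 13824
Total ground atoms: 13824 + 13824 = 27648.

27648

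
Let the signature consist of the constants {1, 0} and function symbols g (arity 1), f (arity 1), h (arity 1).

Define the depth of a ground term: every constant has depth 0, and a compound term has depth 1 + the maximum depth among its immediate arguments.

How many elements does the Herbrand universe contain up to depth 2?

Count level by level. With function symbols g/1, f/1, h/1, the terms of depth ≤ k are the 2 constants together with each function applied to depth-≤(k−1) tuples, so N_k = 2 + N_{k-1} + N_{k-1} + N_{k-1}.
N_0 = 2
N_1 = 2 + 2 + 2 + 2 = 8
N_2 = 2 + 8 + 8 + 8 = 26

26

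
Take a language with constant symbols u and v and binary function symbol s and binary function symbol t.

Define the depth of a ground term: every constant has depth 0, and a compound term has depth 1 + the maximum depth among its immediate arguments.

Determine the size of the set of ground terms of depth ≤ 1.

10

Count level by level. With function symbols s/2, t/2, the terms of depth ≤ k are the 2 constants together with each function applied to depth-≤(k−1) tuples, so N_k = 2 + N_{k-1}^2 + N_{k-1}^2.
N_0 = 2
N_1 = 2 + 2^2 + 2^2 = 10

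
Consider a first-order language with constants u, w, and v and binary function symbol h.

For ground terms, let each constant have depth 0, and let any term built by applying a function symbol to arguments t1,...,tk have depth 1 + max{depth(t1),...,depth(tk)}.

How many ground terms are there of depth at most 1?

Let N_k = |{terms of depth ≤ k}|. Then N_0 = 3 and N_k = 3 + N_{k-1}^2 for k ≥ 1 (one summand per function symbol, arity giving the exponent).
N_0 = 3
N_1 = 3 + 3^2 = 12

12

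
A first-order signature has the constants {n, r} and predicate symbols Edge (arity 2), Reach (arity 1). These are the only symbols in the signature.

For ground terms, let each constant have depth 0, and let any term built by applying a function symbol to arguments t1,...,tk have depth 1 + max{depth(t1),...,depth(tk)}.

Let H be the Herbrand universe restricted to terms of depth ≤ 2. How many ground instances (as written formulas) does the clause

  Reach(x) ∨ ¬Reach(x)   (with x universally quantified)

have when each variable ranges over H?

2

Ground terms of depth ≤ 2:
  With no function symbols every ground term is a constant, so there are exactly 2 ground terms at every depth bound.
  N_0 = 2
  N_1 = 2
  N_2 = 2
So there are 2 ground terms available for substitution.
There is 1 variable to instantiate (x),  occurring in at least one literal, so different choices give different ground instances.
Number of ground instances = 2.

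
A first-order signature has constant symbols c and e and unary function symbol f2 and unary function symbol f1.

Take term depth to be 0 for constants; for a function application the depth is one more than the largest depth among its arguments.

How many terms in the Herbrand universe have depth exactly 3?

16

If N_k denotes the number of depth-≤k ground terms, the 2 constants give N_0 = 2, and each function symbol of arity r contributes N_{k-1}^r new terms at level k: N_k = 2 + N_{k-1} + N_{k-1}.
N_0 = 2
N_1 = 2 + 2 + 2 = 6
N_2 = 2 + 6 + 6 = 14
N_3 = 2 + 14 + 14 = 30
Terms of depth exactly 3: N_3 − N_2 = 30 − 14 = 16.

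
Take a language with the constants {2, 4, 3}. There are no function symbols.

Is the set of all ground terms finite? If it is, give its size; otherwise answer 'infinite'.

There are no function symbols, so every ground term is one of the 3 constants.
The Herbrand universe is {2, 4, 3}, which is finite with 3 elements.

3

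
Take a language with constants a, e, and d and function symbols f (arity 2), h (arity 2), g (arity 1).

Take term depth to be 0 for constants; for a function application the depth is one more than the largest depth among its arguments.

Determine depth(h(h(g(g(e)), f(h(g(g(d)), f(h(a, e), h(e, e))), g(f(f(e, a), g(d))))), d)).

depth(g(e)) = 1 + depth(e) = 1 + 0 = 1
depth(g(g(e))) = 1 + depth(g(e)) = 1 + 1 = 2
depth(g(d)) = 1 + depth(d) = 1 + 0 = 1
depth(g(g(d))) = 1 + depth(g(d)) = 1 + 1 = 2
depth(h(a, e)) = 1 + max(0, 0) = 1
depth(h(e, e)) = 1 + max(0, 0) = 1
depth(f(h(a, e), h(e, e))) = 1 + max(1, 1) = 2
depth(h(g(g(d)), f(h(a, e), h(e, e)))) = 1 + max(2, 2) = 3
depth(f(e, a)) = 1 + max(0, 0) = 1
depth(f(f(e, a), g(d))) = 1 + max(1, 1) = 2
depth(g(f(f(e, a), g(d)))) = 1 + depth(f(f(e, a), g(d))) = 1 + 2 = 3
depth(f(h(g(g(d)), f(h(a, e), h(e, e))), g(f(f(e, a), g(d))))) = 1 + max(3, 3) = 4
depth(h(g(g(e)), f(h(g(g(d)), f(h(a, e), h(e, e))), g(f(f(e, a), g(d)))))) = 1 + max(2, 4) = 5
depth(h(h(g(g(e)), f(h(g(g(d)), f(h(a, e), h(e, e))), g(f(f(e, a), g(d))))), d)) = 1 + max(5, 0) = 6

6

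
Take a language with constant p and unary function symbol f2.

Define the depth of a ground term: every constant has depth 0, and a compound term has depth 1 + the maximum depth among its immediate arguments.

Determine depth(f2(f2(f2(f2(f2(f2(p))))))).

6

depth(f2(p)) = 1 + depth(p) = 1 + 0 = 1
depth(f2(f2(p))) = 1 + depth(f2(p)) = 1 + 1 = 2
depth(f2(f2(f2(p)))) = 1 + depth(f2(f2(p))) = 1 + 2 = 3
depth(f2(f2(f2(f2(p))))) = 1 + depth(f2(f2(f2(p)))) = 1 + 3 = 4
depth(f2(f2(f2(f2(f2(p)))))) = 1 + depth(f2(f2(f2(f2(p))))) = 1 + 4 = 5
depth(f2(f2(f2(f2(f2(f2(p))))))) = 1 + depth(f2(f2(f2(f2(f2(p)))))) = 1 + 5 = 6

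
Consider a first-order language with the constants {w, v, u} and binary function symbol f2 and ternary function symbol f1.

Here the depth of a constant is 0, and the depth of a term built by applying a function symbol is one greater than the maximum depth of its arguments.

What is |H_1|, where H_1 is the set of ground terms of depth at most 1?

Let N_k count ground terms of depth at most k. Each non-constant term of depth ≤ k is some function symbol applied to depth-≤(k−1) arguments, giving N_k = 3 + N_{k-1}^2 + N_{k-1}^3.
N_0 = 3
N_1 = 3 + 3^2 + 3^3 = 39

39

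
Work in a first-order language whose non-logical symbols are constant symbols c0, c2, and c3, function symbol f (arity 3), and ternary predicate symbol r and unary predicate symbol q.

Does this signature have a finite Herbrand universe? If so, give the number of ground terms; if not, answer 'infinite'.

The signature has at least one function symbol (f, arity 3) and at least one constant (c0).
Iterating f gives infinitely many distinct ground terms: c0, f(c0, c0, c0), f(f(c0, c0, c0), f(c0, c0, c0), f(c0, c0, c0)), ...
So the Herbrand universe is infinite.

infinite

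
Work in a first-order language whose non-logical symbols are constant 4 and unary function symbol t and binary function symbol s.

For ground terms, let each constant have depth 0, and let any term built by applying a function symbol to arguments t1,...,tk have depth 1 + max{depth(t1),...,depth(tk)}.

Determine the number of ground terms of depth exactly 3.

170

Write N_k for the number of ground terms of depth ≤ k. A term of depth ≤ k is either a constant or a function symbol applied to arguments of depth ≤ k−1, so N_k = 1 + N_{k-1} + N_{k-1}^2.
N_0 = 1
N_1 = 1 + 1 + 1^2 = 3
N_2 = 1 + 3 + 3^2 = 13
N_3 = 1 + 13 + 13^2 = 183
Terms of depth exactly 3: N_3 − N_2 = 183 − 13 = 170.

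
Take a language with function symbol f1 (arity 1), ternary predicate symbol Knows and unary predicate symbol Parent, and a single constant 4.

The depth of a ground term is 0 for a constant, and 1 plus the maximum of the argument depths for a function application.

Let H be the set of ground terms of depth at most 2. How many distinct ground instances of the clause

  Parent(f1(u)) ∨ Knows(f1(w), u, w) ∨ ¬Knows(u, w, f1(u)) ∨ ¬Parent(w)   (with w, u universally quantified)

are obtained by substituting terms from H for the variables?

9

Ground terms of depth ≤ 2:
  If N_k denotes the number of depth-≤k ground terms, the 1 constant gives N_0 = 1, and each function symbol of arity r contributes N_{k-1}^r new terms at level k: N_k = 1 + N_{k-1}.
  N_0 = 1
  N_1 = 1 + 1 = 2
  N_2 = 1 + 2 = 3
So there are 3 ground terms available for substitution.
Each of w, u ranges independently over the available ground terms, and distinct assignments produce distinct instances.
Number of ground instances = 3^2 = 9.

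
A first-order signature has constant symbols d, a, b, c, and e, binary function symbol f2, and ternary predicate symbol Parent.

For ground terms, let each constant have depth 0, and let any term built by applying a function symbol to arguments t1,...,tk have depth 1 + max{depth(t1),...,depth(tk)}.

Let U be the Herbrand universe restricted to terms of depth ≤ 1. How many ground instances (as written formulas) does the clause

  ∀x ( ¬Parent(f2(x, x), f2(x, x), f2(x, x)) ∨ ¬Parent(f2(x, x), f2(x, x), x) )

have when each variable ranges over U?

30

Ground terms of depth ≤ 1:
  If N_k denotes the number of depth-≤k ground terms, the 5 constants give N_0 = 5, and each function symbol of arity r contributes N_{k-1}^r new terms at level k: N_k = 5 + N_{k-1}^2.
  N_0 = 5
  N_1 = 5 + 5^2 = 30
So there are 30 ground terms available for substitution.
The clause has 1 distinct variable (x), which appears in the body. In the free term algebra distinct substitutions yield syntactically distinct ground instances.
Number of ground instances = 30.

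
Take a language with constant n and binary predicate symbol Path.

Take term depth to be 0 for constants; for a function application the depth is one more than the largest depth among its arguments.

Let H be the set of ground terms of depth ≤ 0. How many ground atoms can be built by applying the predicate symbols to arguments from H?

First count ground terms of depth ≤ 0.
With no function symbols every ground term is a constant, so there is exactly 1 ground term at every depth bound.
N_0 = 1
So |H| = 1.
For each predicate symbol, the number of ground atoms is |H| raised to its arity; summing:
  Path: 1^2 = 1
Total ground atoms: 1.

1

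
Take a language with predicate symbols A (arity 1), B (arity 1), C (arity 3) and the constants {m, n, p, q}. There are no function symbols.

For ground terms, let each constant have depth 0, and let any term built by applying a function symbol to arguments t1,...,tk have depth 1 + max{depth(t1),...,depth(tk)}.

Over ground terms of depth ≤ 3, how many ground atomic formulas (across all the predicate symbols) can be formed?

72

First count ground terms of depth ≤ 3.
With no function symbols every ground term is a constant, so there are exactly 4 ground terms at every depth bound.
N_0 = 4
N_1 = 4
N_2 = 4
N_3 = 4
So |H| = 4.
For each predicate symbol, the number of ground atoms is |H| raised to its arity; summing:
  A: 4;  B: 4;  C: 4^3 = 64
Total ground atoms: 4 + 4 + 64 = 72.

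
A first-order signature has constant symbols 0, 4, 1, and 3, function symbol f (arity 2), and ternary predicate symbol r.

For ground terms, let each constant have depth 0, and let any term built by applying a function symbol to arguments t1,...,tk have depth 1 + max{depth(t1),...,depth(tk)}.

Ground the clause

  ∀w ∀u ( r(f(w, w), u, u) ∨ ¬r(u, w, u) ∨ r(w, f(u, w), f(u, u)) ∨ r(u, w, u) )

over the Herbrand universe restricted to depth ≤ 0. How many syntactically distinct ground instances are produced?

16

Ground terms of depth ≤ 0:
  If N_k denotes the number of depth-≤k ground terms, the 4 constants give N_0 = 4, and each function symbol of arity r contributes N_{k-1}^r new terms at level k: N_k = 4 + N_{k-1}^2.
  N_0 = 4
So there are 4 ground terms available for substitution.
There are 2 variables to instantiate (w, u), each occurring in at least one literal, so different choices give different ground instances.
Number of ground instances = 4^2 = 16.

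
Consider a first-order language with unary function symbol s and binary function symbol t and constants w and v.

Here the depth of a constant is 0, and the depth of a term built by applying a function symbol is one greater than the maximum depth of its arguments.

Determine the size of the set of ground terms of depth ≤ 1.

8

Write N_k for the number of ground terms of depth ≤ k. A term of depth ≤ k is either a constant or a function symbol applied to arguments of depth ≤ k−1, so N_k = 2 + N_{k-1} + N_{k-1}^2.
N_0 = 2
N_1 = 2 + 2 + 2^2 = 8
Explicitly: w, v, s(w), s(v), t(w, w), t(w, v), t(v, w), t(v, v).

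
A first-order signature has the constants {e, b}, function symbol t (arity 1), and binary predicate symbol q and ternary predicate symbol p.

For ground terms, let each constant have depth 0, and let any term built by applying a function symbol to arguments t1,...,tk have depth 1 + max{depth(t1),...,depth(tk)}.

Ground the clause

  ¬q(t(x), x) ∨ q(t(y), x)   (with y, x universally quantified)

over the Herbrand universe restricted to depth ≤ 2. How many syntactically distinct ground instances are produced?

36

Ground terms of depth ≤ 2:
  Let N_k = |{terms of depth ≤ k}|. Then N_0 = 2 and N_k = 2 + N_{k-1} for k ≥ 1 (one summand per function symbol, arity giving the exponent).
  N_0 = 2
  N_1 = 2 + 2 = 4
  N_2 = 2 + 4 = 6
  Explicitly: e, b, t(e), t(b), t(t(e)), t(t(b)).
So there are 6 ground terms available for substitution.
The clause has 2 distinct variables (y, x), each appearing in the body. In the free term algebra distinct substitutions yield syntactically distinct ground instances.
Number of ground instances = 6^2 = 36.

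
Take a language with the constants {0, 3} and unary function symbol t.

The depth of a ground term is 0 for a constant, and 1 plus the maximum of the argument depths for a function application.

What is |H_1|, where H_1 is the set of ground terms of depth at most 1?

Let N_k count ground terms of depth at most k. Each non-constant term of depth ≤ k is some function symbol applied to depth-≤(k−1) arguments, giving N_k = 2 + N_{k-1}.
N_0 = 2
N_1 = 2 + 2 = 4
Explicitly: 0, 3, t(0), t(3).

4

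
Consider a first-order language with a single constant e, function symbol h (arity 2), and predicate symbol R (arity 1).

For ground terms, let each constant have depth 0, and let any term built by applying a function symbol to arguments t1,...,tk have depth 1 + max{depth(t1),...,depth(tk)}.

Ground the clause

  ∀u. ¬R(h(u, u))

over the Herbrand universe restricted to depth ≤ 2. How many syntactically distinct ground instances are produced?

Ground terms of depth ≤ 2:
  Let N_k count ground terms of depth at most k. Each non-constant term of depth ≤ k is some function symbol applied to depth-≤(k−1) arguments, giving N_k = 1 + N_{k-1}^2.
  N_0 = 1
  N_1 = 1 + 1^2 = 2
  N_2 = 1 + 2^2 = 5
  Explicitly: e, h(e, e), h(e, h(e, e)), h(h(e, e), e), h(h(e, e), h(e, e)).
So there are 5 ground terms available for substitution.
The clause has 1 distinct variable (u), which appears in the body. In the free term algebra distinct substitutions yield syntactically distinct ground instances.
Number of ground instances = 5.

5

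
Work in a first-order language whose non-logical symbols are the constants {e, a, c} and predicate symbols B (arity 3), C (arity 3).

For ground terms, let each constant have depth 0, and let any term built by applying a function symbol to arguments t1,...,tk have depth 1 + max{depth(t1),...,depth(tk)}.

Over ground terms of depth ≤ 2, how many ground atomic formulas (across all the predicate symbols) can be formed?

54

First count ground terms of depth ≤ 2.
With no function symbols every ground term is a constant, so there are exactly 3 ground terms at every depth bound.
N_0 = 3
N_1 = 3
N_2 = 3
Explicitly: e, a, c.
So |H| = 3.
Ground atoms are formed by filling each argument slot of a predicate with a term from H, so an r-ary predicate gives |H|^r atoms:
  B: 3^3 = 27;  C: 3^3 = 27
Total ground atoms: 27 + 27 = 54.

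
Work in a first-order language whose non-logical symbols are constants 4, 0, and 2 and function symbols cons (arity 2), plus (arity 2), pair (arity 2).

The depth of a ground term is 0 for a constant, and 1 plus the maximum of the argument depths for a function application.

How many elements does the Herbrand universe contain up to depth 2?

If N_k denotes the number of depth-≤k ground terms, the 3 constants give N_0 = 3, and each function symbol of arity r contributes N_{k-1}^r new terms at level k: N_k = 3 + N_{k-1}^2 + N_{k-1}^2 + N_{k-1}^2.
N_0 = 3
N_1 = 3 + 3^2 + 3^2 + 3^2 = 30
N_2 = 3 + 30^2 + 30^2 + 30^2 = 2703

2703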